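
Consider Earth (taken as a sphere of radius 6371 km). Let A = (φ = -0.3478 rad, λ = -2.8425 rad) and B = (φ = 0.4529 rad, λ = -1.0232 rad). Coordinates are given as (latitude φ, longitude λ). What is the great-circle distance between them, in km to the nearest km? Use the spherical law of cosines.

12334 km

In radians: φ₁ = -0.3478, φ₂ = 0.4529, Δλ = 104.238° = 1.8193 rad.
cos c = sin φ₁ sin φ₂ + cos φ₁ cos φ₂ cos Δλ = (-0.3408)(0.4376) + (0.9401)(0.8992)(-0.2460) = -0.35705,
so c = arccos(-0.35705) = 1.93591 rad.
Distance = R·c = 6371 × 1.9359 ≈ 12334 km.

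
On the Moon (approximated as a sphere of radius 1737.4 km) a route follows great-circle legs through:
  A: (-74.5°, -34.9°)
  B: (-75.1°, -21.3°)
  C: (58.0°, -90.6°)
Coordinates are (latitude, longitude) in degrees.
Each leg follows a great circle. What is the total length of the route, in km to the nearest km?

Leg A→B: central angle 0.0630 rad, distance 109.4 km.
Leg B→C: central angle 2.4518 rad, distance 4259.7 km.
Total: 109.4 + 4259.7 ≈ 4369 km.

4369 km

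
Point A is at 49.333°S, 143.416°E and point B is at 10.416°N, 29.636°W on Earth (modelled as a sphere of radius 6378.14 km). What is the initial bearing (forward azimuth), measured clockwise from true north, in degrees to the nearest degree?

191°

Δλ = -173.052° = -3.0203 rad.
y = sin Δλ · cos φ₂ = (-0.1210)(0.9835) = -0.1190
x = cos φ₁ sin φ₂ − sin φ₁ cos φ₂ cos Δλ = (0.6517)(0.1808) − (-0.7585)(0.9835)(-0.9927) = -0.6227
θ = atan2(y, x) = -169.18°; adding 360° gives 191°.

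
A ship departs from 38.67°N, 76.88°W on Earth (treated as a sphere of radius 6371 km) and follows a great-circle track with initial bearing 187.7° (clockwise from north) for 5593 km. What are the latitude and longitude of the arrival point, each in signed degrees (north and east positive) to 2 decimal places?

Angular distance δ = d/R = 5593/6371 = 0.87788 rad; initial bearing θ = 3.2760 rad.
sin φ₂ = sin φ₁ cos δ + cos φ₁ sin δ cos θ = (0.6248)(0.6388) + (0.7808)(0.7694)(-0.9910) = -0.1962, so φ₂ = -11.31°.
Δλ = atan2(sin θ sin δ cos φ₁, cos δ − sin φ₁ sin φ₂) = atan2(-0.0805, 0.7613) = -6.035°.
λ₂ = -76.880° − 6.035° = -82.91°.

-11.31°, -82.91°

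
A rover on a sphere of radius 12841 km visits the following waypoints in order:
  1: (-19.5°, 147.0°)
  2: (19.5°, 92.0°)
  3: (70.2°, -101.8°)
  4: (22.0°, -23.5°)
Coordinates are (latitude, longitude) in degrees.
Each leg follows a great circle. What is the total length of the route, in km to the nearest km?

Leg 1→2: central angle 1.1612 rad, distance 14911.0 km.
Leg 2→3: central angle 1.5668 rad, distance 20119.5 km.
Leg 3→4: central angle 1.1416 rad, distance 14659.1 km.
Total: 14911.0 + 20119.5 + 14659.1 ≈ 49690 km.

49690 km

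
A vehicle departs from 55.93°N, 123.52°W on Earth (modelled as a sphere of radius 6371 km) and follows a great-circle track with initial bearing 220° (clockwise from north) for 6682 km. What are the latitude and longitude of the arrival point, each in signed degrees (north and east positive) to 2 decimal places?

Angular distance δ = d/R = 6682/6371 = 1.04881 rad; initial bearing θ = 3.8397 rad.
sin φ₂ = sin φ₁ cos δ + cos φ₁ sin δ cos θ = (0.8284)(0.4986) + (0.5602)(0.8668)(-0.7660) = 0.0410, so φ₂ = 2.35°.
Δλ = atan2(sin θ sin δ cos φ₁, cos δ − sin φ₁ sin φ₂) = atan2(-0.3121, 0.4646) = -33.894°.
λ₂ = -123.520° − 33.894° = -157.41°.

2.35°, -157.41°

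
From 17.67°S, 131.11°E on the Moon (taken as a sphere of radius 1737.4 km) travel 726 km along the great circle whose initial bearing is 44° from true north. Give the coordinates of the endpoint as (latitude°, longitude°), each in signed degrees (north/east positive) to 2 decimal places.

Angular distance δ = d/R = 726/1737.4 = 0.41787 rad; initial bearing θ = 0.7679 rad.
sin φ₂ = sin φ₁ cos δ + cos φ₁ sin δ cos θ = (-0.3035)(0.9140) + (0.9528)(0.4058)(0.7193) = 0.0007, so φ₂ = 0.04°.
Δλ = atan2(sin θ sin δ cos φ₁, cos δ − sin φ₁ sin φ₂) = atan2(0.2686, 0.9142) = 16.374°.
λ₂ = 131.110° + 16.374° = 147.48°.

0.04°, 147.48°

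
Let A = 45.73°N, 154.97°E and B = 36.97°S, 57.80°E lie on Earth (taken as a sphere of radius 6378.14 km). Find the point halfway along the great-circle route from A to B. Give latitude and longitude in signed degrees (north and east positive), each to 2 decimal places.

6.59°, 102.01°

The central angle between A and B is δ = 2.0947 rad.
With f = 0.5, the slerp weights are sin((1−f)δ)/sin δ = 1.0002 and sin(fδ)/sin δ = 1.0002.
Weighted sum of the unit vectors: (1.0002)·(-0.6325,0.2953,0.7161) + (1.0002)·(0.4257,0.6761,-0.6014) = (-0.2068, 0.9716, 0.1147).
Converting back: φ = atan2(z, √(x²+y²)) = 6.59°, λ = atan2(y, x) = 102.01°.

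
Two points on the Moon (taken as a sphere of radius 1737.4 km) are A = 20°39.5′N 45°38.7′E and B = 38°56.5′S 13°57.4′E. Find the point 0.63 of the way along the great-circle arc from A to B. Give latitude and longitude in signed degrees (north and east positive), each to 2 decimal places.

The central angle between A and B is δ = 1.1620 rad.
With f = 0.63, the slerp weights are sin((1−f)δ)/sin δ = 0.4542 and sin(fδ)/sin δ = 0.7284.
Weighted sum of the unit vectors: (0.4542)·(0.6542,0.6690,0.3528) + (0.7284)·(0.7548,0.1876,-0.6285) = (0.8470, 0.4406, -0.2976).
Converting back: φ = atan2(z, √(x²+y²)) = -17.31°, λ = atan2(y, x) = 27.48°.

-17.31°, 27.48°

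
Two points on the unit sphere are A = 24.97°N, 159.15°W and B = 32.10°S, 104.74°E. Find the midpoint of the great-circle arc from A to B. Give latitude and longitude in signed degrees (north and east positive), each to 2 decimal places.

Central angle δ = 1.8819 rad. Interpolating on the sphere with fraction f = 0.5:
P = [sin((1−f)δ)·A + sin(fδ)·B] / sin δ = 0.8488·A + 0.8488·B in Cartesian coordinates,
giving P = (-0.9021, 0.4215, -0.0927), i.e. latitude -5.32°, longitude 154.95°.

-5.32°, 154.95°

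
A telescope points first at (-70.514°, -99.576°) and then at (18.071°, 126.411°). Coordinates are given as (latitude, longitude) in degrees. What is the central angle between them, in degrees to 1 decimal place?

Let φ₁ = -1.2307 rad, φ₂ = 0.3154 rad, and Δλ = -2.3390 rad.
cos c = sin φ₁ sin φ₂ + cos φ₁ cos φ₂ cos Δλ = (-0.9427)(0.3102) + (0.3336)(0.9507)(-0.6948) = -0.51277,
so c = arccos(-0.51277) = 2.10921 rad.
So the angular separation is 120.8°.

120.8°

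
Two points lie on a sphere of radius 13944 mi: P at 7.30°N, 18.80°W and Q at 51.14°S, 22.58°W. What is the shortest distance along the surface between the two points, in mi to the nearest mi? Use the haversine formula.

14245 mi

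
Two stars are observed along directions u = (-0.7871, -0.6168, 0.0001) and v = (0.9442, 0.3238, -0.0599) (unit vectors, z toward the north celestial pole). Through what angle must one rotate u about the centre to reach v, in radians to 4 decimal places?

2.8022 rad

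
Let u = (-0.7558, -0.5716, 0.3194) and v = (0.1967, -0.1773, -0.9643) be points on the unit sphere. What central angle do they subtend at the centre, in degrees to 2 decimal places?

u·v = -0.3553; |u| = 1.0000, |v| = 1.0000.
cos θ = (u·v)/(|u||v|) = -0.3553, so θ = 110.81°.

110.81°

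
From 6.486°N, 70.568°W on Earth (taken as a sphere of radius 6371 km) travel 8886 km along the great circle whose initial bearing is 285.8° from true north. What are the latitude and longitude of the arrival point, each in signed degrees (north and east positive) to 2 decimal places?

16.63°, -151.94°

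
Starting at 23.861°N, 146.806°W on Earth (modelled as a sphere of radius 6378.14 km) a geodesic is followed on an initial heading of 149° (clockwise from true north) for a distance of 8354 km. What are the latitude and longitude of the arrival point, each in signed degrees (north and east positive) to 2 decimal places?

Angular distance δ = d/R = 8354/6378.14 = 1.30979 rad; initial bearing θ = 2.6005 rad.
sin φ₂ = sin φ₁ cos δ + cos φ₁ sin δ cos θ = (0.4045)(0.2581) + (0.9145)(0.9661)(-0.8572) = -0.6530, so φ₂ = -40.77°.
Δλ = atan2(sin θ sin δ cos φ₁, cos δ − sin φ₁ sin φ₂) = atan2(0.4551, 0.5222) = 41.070°.
λ₂ = -146.806° + 41.070° = -105.74°.

-40.77°, -105.74°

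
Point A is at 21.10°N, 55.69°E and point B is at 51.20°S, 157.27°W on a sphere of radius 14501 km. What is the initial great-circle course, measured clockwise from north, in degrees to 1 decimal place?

Δλ = 147.040° = 2.5663 rad.
y = sin Δλ · cos φ₂ = (0.5441)(0.6266) = 0.3409
x = cos φ₁ sin φ₂ − sin φ₁ cos φ₂ cos Δλ = (0.9330)(-0.7793) − (0.3600)(0.6266)(-0.8391) = -0.5378
θ = atan2(y, x) = 147.63°, so the bearing is 147.6°.

147.6°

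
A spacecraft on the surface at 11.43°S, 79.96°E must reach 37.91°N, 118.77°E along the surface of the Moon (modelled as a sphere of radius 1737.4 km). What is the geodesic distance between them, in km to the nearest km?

1858 km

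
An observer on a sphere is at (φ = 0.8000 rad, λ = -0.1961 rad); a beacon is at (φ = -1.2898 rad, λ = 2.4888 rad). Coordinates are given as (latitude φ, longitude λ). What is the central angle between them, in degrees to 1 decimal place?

149.6°

Let φ₁ = 0.8000 rad, φ₂ = -1.2898 rad, and Δλ = 2.6849 rad.
cos c = sin φ₁ sin φ₂ + cos φ₁ cos φ₂ cos Δλ = (0.7174)(-0.9608) + (0.6967)(0.2773)(-0.8975) = -0.86263,
so c = arccos(-0.86263) = 2.61124 rad.
So the angular separation is 149.6°.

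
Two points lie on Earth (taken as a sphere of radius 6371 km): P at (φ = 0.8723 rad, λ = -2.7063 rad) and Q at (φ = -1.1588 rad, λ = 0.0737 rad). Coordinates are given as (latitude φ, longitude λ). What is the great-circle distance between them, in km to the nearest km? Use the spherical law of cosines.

17846 km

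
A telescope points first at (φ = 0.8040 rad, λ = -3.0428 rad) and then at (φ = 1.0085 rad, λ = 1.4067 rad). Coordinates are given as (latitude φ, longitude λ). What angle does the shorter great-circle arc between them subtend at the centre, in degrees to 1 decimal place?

Let φ₁ = 0.8040 rad, φ₂ = 1.0085 rad, and Δλ = -1.8337 rad.
Haversine: a = sin²(Δφ/2) + cos φ₁ cos φ₂ sin²(Δλ/2) = 0.0104 + (0.6938)(0.5331)(0.6299) = 0.24343.
Central angle c = 2·arcsin(√a) = 1.03197 rad.
So the angular separation is 59.1°.

59.1°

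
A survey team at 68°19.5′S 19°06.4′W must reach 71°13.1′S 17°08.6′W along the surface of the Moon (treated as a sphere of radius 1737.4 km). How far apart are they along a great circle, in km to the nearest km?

With latitudes φ₁ = -68.325°, φ₂ = -71.218° and longitude difference Δλ = 1.963°:
cos c = sin φ₁ sin φ₂ + cos φ₁ cos φ₂ cos Δλ = (-0.9293)(-0.9468) + (0.3693)(0.3220)(0.9994) = 0.99866,
so c = arccos(0.99866) = 0.05186 rad.
Distance = R·c = 1737.4 × 0.0519 ≈ 90 km.

90 km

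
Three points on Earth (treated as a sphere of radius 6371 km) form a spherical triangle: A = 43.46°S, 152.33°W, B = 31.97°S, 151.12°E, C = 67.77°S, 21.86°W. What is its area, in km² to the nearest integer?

Side lengths (central angles): a = 1.3984, b = 1.0945, c = 0.7903 rad; semiperimeter s = 1.6416.
By l'Huilier's theorem, tan(E/4) = √[tan(s/2) tan((s−a)/2) tan((s−b)/2) tan((s−c)/2)], giving spherical excess E = 0.5139 rad.
Area = E·R² = 0.5139 × (6371)² ≈ 20858403 km².

20858403 km²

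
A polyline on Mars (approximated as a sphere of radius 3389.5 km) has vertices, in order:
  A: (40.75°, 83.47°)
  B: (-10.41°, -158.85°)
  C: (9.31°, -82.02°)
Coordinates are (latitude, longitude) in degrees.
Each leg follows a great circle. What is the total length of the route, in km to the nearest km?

Leg A→B: central angle 2.0534 rad, distance 6959.9 km.
Leg B→C: central angle 1.3777 rad, distance 4669.7 km.
Total: 6959.9 + 4669.7 ≈ 11630 km.

11630 km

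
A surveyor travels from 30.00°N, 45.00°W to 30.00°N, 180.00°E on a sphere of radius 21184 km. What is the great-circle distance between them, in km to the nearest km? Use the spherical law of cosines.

In radians: φ₁ = 0.5236, φ₂ = 0.5236, Δλ = -135.000° = -2.3562 rad.
cos c = sin φ₁ sin φ₂ + cos φ₁ cos φ₂ cos Δλ = (0.5000)(0.5000) + (0.8660)(0.8660)(-0.7071) = -0.28033,
so c = arccos(-0.28033) = 1.85493 rad.
Distance = R·c = 21184 × 1.8549 ≈ 39295 km.

39295 km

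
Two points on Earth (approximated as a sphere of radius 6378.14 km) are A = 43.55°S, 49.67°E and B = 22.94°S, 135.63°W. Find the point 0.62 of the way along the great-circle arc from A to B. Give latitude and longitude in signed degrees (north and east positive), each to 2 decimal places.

-65.77°, -142.60°

The central angle between A and B is δ = 1.9780 rad.
With f = 0.62, the slerp weights are sin((1−f)δ)/sin δ = 0.7437 and sin(fδ)/sin δ = 1.0251.
Weighted sum of the unit vectors: (0.7437)·(0.4691,0.5525,-0.6890) + (1.0251)·(-0.6583,-0.6440,-0.3898) = (-0.3260, -0.2493, -0.9119).
Converting back: φ = atan2(z, √(x²+y²)) = -65.77°, λ = atan2(y, x) = -142.60°.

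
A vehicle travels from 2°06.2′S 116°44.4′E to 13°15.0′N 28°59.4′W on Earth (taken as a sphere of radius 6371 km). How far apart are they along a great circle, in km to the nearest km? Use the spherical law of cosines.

16047 km

Let φ₁ = -0.0367 rad, φ₂ = 0.2313 rad, and Δλ = -2.5435 rad.
cos c = sin φ₁ sin φ₂ + cos φ₁ cos φ₂ cos Δλ = (-0.0367)(0.2292) + (0.9993)(0.9734)(-0.8264) = -0.81226,
so c = arccos(-0.81226) = 2.51882 rad.
Distance = R·c = 6371 × 2.5188 ≈ 16047 km.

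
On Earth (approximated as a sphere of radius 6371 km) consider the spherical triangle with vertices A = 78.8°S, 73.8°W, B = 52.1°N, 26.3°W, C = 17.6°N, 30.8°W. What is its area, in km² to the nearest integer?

2345867 km²

Side lengths (central angles): a = 0.6053, b = 1.7327, c = 2.3371 rad; semiperimeter s = 2.3375.
By l'Huilier's theorem, tan(E/4) = √[tan(s/2) tan((s−a)/2) tan((s−b)/2) tan((s−c)/2)], giving spherical excess E = 0.0578 rad.
Area = E·R² = 0.0578 × (6371)² ≈ 2345867 km².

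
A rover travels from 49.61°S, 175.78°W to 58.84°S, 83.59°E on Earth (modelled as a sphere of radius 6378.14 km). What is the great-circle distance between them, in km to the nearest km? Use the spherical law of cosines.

5994 km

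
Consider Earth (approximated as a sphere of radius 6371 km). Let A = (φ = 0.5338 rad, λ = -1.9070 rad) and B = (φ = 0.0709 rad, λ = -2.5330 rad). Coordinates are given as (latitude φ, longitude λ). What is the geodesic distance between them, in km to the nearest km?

In radians: φ₁ = 0.5338, φ₂ = 0.0709, Δλ = -35.867° = -0.6260 rad.
cos c = sin φ₁ sin φ₂ + cos φ₁ cos φ₂ cos Δλ = (0.5088)(0.0708) + (0.8609)(0.9975)(0.8104) = 0.73193,
so c = arccos(0.73193) = 0.74965 rad.
Distance = R·c = 6371 × 0.7496 ≈ 4776 km.

4776 km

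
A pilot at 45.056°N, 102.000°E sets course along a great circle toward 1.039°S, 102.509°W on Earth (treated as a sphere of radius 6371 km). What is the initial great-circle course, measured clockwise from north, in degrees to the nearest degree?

33°

With φ₁ = 0.7864, φ₂ = -0.0181, Δλ = 2.7138 rad, the forward-azimuth formula gives
θ = atan2( sin Δλ cos φ₂ , cos φ₁ sin φ₂ − sin φ₁ cos φ₂ cos Δλ ) = atan2(0.4148, 0.6311) = 33.31°.
So the initial bearing is 33°.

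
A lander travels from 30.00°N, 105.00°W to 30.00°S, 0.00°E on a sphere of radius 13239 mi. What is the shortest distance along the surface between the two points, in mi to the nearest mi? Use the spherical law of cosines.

26888 mi

With latitudes φ₁ = 30.000°, φ₂ = -30.000° and longitude difference Δλ = 105.000°:
cos c = sin φ₁ sin φ₂ + cos φ₁ cos φ₂ cos Δλ = (0.5000)(-0.5000) + (0.8660)(0.8660)(-0.2588) = -0.44411,
so c = arccos(-0.44411) = 2.03098 rad.
Distance = R·c = 13239 × 2.0310 ≈ 26888 mi.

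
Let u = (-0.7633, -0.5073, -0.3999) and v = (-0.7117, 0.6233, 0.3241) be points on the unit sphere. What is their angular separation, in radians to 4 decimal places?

u·v = 0.0974; |u| = 1.0000, |v| = 1.0000.
cos θ = (u·v)/(|u||v|) = 0.0974, so θ = 1.4732 rad.

1.4732 rad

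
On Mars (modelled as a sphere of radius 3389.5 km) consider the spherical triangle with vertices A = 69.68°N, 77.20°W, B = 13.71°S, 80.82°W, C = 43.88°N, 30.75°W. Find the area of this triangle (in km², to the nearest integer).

5397455 km²

Side lengths (central angles): a = 1.2816, b = 0.6051, c = 1.4561 rad; semiperimeter s = 1.6714.
By l'Huilier's theorem, tan(E/4) = √[tan(s/2) tan((s−a)/2) tan((s−b)/2) tan((s−c)/2)], giving spherical excess E = 0.4698 rad.
Area = E·R² = 0.4698 × (3389.5)² ≈ 5397455 km².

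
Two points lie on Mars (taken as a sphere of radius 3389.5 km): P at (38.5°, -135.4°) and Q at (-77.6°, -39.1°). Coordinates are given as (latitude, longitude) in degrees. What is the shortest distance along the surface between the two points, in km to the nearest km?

With latitudes φ₁ = 38.500°, φ₂ = -77.600° and longitude difference Δλ = 96.300°:
cos c = sin φ₁ sin φ₂ + cos φ₁ cos φ₂ cos Δλ = (0.6225)(-0.9767) + (0.7826)(0.2147)(-0.1097) = -0.62643,
so c = arccos(-0.62643) = 2.24777 rad.
Distance = R·c = 3389.5 × 2.2478 ≈ 7619 km.

7619 km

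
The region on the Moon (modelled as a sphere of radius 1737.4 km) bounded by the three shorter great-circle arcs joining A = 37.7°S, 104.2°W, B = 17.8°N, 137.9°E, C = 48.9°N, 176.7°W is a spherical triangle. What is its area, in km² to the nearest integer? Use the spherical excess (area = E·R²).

Side lengths (central angles): a = 0.8368, b = 1.8801, c = 2.1406 rad; semiperimeter s = 2.4288.
By l'Huilier's theorem, tan(E/4) = √[tan(s/2) tan((s−a)/2) tan((s−b)/2) tan((s−c)/2)], giving spherical excess E = 1.2918 rad.
Area = E·R² = 1.2918 × (1737.4)² ≈ 3899475 km².

3899475 km²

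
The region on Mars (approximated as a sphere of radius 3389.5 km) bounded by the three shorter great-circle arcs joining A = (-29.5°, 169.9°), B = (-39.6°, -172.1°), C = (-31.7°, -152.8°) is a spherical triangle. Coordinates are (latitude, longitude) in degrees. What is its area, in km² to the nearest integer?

431240 km²

Side lengths (central angles): a = 0.3056, b = 0.5590, c = 0.3121 rad; semiperimeter s = 0.5883.
By l'Huilier's theorem, tan(E/4) = √[tan(s/2) tan((s−a)/2) tan((s−b)/2) tan((s−c)/2)], giving spherical excess E = 0.0375 rad.
Area = E·R² = 0.0375 × (3389.5)² ≈ 431240 km².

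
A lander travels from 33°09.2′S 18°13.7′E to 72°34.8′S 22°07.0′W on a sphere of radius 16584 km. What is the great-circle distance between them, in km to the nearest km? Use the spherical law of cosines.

12890 km

With latitudes φ₁ = -33.153°, φ₂ = -72.580° and longitude difference Δλ = -40.345°:
cos c = sin φ₁ sin φ₂ + cos φ₁ cos φ₂ cos Δλ = (-0.5469)(-0.9541) + (0.8372)(0.2994)(0.7622) = 0.71283,
so c = arccos(0.71283) = 0.77728 rad.
Distance = R·c = 16584 × 0.7773 ≈ 12890 km.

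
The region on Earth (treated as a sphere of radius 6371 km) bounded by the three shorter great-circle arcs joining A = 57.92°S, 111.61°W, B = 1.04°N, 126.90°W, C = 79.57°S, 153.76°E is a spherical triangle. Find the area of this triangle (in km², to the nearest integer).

10024074 km²

Side lengths (central angles): a = 1.5552, b = 0.5996, c = 1.0508 rad; semiperimeter s = 1.6028.
By l'Huilier's theorem, tan(E/4) = √[tan(s/2) tan((s−a)/2) tan((s−b)/2) tan((s−c)/2)], giving spherical excess E = 0.2470 rad.
Area = E·R² = 0.2470 × (6371)² ≈ 10024074 km².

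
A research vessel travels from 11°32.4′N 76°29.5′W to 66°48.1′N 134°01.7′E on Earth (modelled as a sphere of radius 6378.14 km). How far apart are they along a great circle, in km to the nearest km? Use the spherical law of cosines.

10970 km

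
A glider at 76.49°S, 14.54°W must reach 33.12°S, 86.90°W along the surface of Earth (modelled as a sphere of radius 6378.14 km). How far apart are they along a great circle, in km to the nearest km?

In radians: φ₁ = -1.3350, φ₂ = -0.5781, Δλ = -72.360° = -1.2629 rad.
cos c = sin φ₁ sin φ₂ + cos φ₁ cos φ₂ cos Δλ = (-0.9723)(-0.5464) + (0.2336)(0.8375)(0.3030) = 0.59057,
so c = arccos(0.59057) = 0.93904 rad.
Distance = R·c = 6378.14 × 0.9390 ≈ 5989 km.

5989 km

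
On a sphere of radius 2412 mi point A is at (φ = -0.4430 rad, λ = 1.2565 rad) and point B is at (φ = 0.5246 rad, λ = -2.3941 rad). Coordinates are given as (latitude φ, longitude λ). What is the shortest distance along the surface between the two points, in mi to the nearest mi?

Let φ₁ = -0.4430 rad, φ₂ = 0.5246 rad, and Δλ = 2.6326 rad.
cos c = sin φ₁ sin φ₂ + cos φ₁ cos φ₂ cos Δλ = (-0.4287)(0.5009) + (0.9035)(0.8655)(-0.8732) = -0.89754,
so c = arccos(-0.89754) = 2.68496 rad.
Distance = R·c = 2412 × 2.6850 ≈ 6476 mi.

6476 mi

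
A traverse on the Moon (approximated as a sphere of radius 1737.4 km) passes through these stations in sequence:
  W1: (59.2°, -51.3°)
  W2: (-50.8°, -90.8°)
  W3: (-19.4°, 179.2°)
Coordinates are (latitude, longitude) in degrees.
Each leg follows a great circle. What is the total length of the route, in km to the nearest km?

Leg W1→W2: central angle 1.9998 rad, distance 3474.4 km.
Leg W2→W3: central angle 1.3105 rad, distance 2276.8 km.
Total: 3474.4 + 2276.8 ≈ 5751 km.

5751 km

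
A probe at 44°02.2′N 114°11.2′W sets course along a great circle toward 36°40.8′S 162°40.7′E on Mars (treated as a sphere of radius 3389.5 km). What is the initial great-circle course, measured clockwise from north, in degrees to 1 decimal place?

238.1°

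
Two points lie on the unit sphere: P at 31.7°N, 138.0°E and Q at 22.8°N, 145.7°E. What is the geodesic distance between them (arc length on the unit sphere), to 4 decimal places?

0.1958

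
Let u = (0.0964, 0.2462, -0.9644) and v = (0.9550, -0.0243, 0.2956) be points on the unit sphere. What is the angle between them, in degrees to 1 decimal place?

101.5°

u·v = -0.1990; |u| = 1.0000, |v| = 1.0000.
cos θ = (u·v)/(|u||v|) = -0.1990, so θ = 101.5°.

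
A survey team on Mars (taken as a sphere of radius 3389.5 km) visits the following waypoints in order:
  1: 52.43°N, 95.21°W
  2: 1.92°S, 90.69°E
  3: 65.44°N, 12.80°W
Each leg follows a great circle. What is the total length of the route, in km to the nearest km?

13403 km

Leg 1→2: central angle 2.2559 rad, distance 7646.2 km.
Leg 2→3: central angle 1.6985 rad, distance 5757.1 km.
Total: 7646.2 + 5757.1 ≈ 13403 km.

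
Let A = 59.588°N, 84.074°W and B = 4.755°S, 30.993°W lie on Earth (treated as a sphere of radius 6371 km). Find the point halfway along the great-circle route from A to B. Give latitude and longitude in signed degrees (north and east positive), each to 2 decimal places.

29.78°, -48.28°

Central angle δ = 1.3371 rad. Interpolating on the sphere with fraction f = 0.5:
P = [sin((1−f)δ)·A + sin(fδ)·B] / sin δ = 0.6372·A + 0.6372·B in Cartesian coordinates,
giving P = (0.5776, -0.6478, 0.4967), i.e. latitude 29.78°, longitude -48.28°.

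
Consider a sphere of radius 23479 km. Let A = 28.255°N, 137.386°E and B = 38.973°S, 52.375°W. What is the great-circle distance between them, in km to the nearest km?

In radians: φ₁ = 0.4931, φ₂ = -0.6802, Δλ = 170.239° = 2.9712 rad.
cos c = sin φ₁ sin φ₂ + cos φ₁ cos φ₂ cos Δλ = (0.4734)(-0.6290) + (0.8808)(0.7774)(-0.9855) = -0.97264,
so c = arccos(-0.97264) = 2.90714 rad.
Distance = R·c = 23479 × 2.9071 ≈ 68257 km.

68257 km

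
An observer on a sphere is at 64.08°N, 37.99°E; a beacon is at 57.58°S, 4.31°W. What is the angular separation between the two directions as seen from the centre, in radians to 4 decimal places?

With latitudes φ₁ = 64.080°, φ₂ = -57.580° and longitude difference Δλ = -42.300°:
cos c = sin φ₁ sin φ₂ + cos φ₁ cos φ₂ cos Δλ = (0.8994)(-0.8441) + (0.4371)(0.5361)(0.7396) = -0.58589,
so c = arccos(-0.58589) = 2.19678 rad.
So the angular separation is 2.1968 rad.

2.1968 rad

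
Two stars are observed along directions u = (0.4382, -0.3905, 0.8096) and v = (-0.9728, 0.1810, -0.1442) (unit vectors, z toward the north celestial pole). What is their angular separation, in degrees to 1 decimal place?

127.9°

u·v = -0.6137; |u| = 1.0000, |v| = 0.9999.
cos θ = (u·v)/(|u||v|) = -0.6137, so θ = 127.9°.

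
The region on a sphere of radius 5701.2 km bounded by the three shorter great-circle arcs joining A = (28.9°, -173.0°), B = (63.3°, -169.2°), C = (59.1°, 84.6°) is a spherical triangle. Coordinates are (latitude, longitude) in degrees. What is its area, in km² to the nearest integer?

7001504 km²

Side lengths (central angles): a = 0.7923, b = 1.2470, c = 0.6019 rad; semiperimeter s = 1.3206.
By l'Huilier's theorem, tan(E/4) = √[tan(s/2) tan((s−a)/2) tan((s−b)/2) tan((s−c)/2)], giving spherical excess E = 0.2154 rad.
Area = E·R² = 0.2154 × (5701.2)² ≈ 7001504 km².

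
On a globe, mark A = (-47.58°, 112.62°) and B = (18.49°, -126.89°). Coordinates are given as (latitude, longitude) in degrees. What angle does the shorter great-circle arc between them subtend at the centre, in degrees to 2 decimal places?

In radians: φ₁ = -0.8304, φ₂ = 0.3227, Δλ = 120.490° = 2.1029 rad.
Haversine: a = sin²(Δφ/2) + cos φ₁ cos φ₂ sin²(Δλ/2) = 0.2972 + (0.6746)(0.9484)(0.7537) = 0.77936.
Central angle c = 2·arcsin(√a) = 2.16363 rad.
So the angular separation is 123.97°.

123.97°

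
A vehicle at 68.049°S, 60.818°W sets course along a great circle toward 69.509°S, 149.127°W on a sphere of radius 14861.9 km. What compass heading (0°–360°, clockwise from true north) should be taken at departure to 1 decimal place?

With φ₁ = -1.1877, φ₂ = -1.2132, Δλ = -1.5413 rad, the forward-azimuth formula gives
θ = atan2( sin Δλ cos φ₂ , cos φ₁ sin φ₂ − sin φ₁ cos φ₂ cos Δλ ) = atan2(-0.3499, -0.3406) = -134.23°.
Adding 360° brings this into [0°, 360°): 225.8°.

225.8°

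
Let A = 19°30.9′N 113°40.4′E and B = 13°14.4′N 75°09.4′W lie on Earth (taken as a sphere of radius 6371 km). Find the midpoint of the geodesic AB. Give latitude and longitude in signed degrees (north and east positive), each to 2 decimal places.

75.02°, -148.96°

The central angle between A and B is δ = 2.5501 rad.
With f = 0.5, the slerp weights are sin((1−f)δ)/sin δ = 1.7156 and sin(fδ)/sin δ = 1.7156.
Weighted sum of the unit vectors: (1.7156)·(-0.3785,0.8632,0.3341) + (1.7156)·(0.2494,-0.9409,0.2290) = (-0.2215, -0.1333, 0.9660).
Converting back: φ = atan2(z, √(x²+y²)) = 75.02°, λ = atan2(y, x) = -148.96°.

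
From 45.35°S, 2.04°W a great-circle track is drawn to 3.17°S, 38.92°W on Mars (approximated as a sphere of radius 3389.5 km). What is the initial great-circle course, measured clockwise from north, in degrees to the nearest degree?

With φ₁ = -0.7915, φ₂ = -0.0553, Δλ = -0.6437 rad, the forward-azimuth formula gives
θ = atan2( sin Δλ cos φ₂ , cos φ₁ sin φ₂ − sin φ₁ cos φ₂ cos Δλ ) = atan2(-0.5992, 0.5293) = -48.54°.
Adding 360° brings this into [0°, 360°): 311°.

311°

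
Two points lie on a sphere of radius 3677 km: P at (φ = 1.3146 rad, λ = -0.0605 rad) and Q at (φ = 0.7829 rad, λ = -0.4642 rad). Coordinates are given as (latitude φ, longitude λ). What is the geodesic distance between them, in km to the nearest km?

2057 km

With latitudes φ₁ = 75.321°, φ₂ = 44.857° and longitude difference Δλ = -23.130°:
cos c = sin φ₁ sin φ₂ + cos φ₁ cos φ₂ cos Δλ = (0.9674)(0.7053) + (0.2534)(0.7089)(0.9196) = 0.84751,
so c = arccos(0.84751) = 0.55953 rad.
Distance = R·c = 3677 × 0.5595 ≈ 2057 km.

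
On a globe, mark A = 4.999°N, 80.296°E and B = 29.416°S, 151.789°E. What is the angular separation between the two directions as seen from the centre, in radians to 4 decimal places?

Let φ₁ = 0.0872 rad, φ₂ = -0.5134 rad, and Δλ = 1.2478 rad.
Haversine: a = sin²(Δφ/2) + cos φ₁ cos φ₂ sin²(Δλ/2) = 0.0875 + (0.9962)(0.8711)(0.3413) = 0.38368.
Central angle c = 2·arcsin(√a) = 1.33600 rad.
So the angular separation is 1.3360 rad.

1.3360 rad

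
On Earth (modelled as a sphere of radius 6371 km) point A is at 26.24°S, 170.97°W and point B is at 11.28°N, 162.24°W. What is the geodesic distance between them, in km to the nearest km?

4278 km

Let φ₁ = -0.4580 rad, φ₂ = 0.1969 rad, and Δλ = 0.1524 rad.
cos c = sin φ₁ sin φ₂ + cos φ₁ cos φ₂ cos Δλ = (-0.4421)(0.1956) + (0.8969)(0.9807)(0.9884) = 0.78295,
so c = arccos(0.78295) = 0.67140 rad.
Distance = R·c = 6371 × 0.6714 ≈ 4278 km.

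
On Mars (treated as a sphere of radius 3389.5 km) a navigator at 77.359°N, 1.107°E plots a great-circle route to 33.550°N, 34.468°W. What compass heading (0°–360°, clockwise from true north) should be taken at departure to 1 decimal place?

With φ₁ = 1.3502, φ₂ = 0.5856, Δλ = -0.6209 rad, the forward-azimuth formula gives
θ = atan2( sin Δλ cos φ₂ , cos φ₁ sin φ₂ − sin φ₁ cos φ₂ cos Δλ ) = atan2(-0.4848, -0.5405) = -138.11°.
Adding 360° brings this into [0°, 360°): 221.9°.

221.9°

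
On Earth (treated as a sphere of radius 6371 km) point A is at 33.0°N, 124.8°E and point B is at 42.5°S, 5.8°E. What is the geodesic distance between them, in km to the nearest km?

14666 km

In radians: φ₁ = 0.5760, φ₂ = -0.7418, Δλ = -119.000° = -2.0769 rad.
cos c = sin φ₁ sin φ₂ + cos φ₁ cos φ₂ cos Δλ = (0.5446)(-0.6756) + (0.8387)(0.7373)(-0.4848) = -0.66773,
so c = arccos(-0.66773) = 2.30195 rad.
Distance = R·c = 6371 × 2.3019 ≈ 14666 km.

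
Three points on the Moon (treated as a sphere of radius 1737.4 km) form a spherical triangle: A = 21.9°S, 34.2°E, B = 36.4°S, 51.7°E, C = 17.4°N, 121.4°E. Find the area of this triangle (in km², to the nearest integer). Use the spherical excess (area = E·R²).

989587 km²

Side lengths (central angles): a = 1.4817, b = 1.6391, c = 0.3665 rad; semiperimeter s = 1.7437.
By l'Huilier's theorem, tan(E/4) = √[tan(s/2) tan((s−a)/2) tan((s−b)/2) tan((s−c)/2)], giving spherical excess E = 0.3278 rad.
Area = E·R² = 0.3278 × (1737.4)² ≈ 989587 km².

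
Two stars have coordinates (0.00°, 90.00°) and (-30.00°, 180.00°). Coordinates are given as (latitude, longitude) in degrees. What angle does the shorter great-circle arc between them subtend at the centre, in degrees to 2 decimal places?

90.00°

Let φ₁ = 0.0000 rad, φ₂ = -0.5236 rad, and Δλ = 1.5708 rad.
cos c = sin φ₁ sin φ₂ + cos φ₁ cos φ₂ cos Δλ = (0.0000)(-0.5000) + (1.0000)(0.8660)(0.0000) = 0.00000,
so c = arccos(0.00000) = 1.57080 rad.
So the angular separation is 90.00°.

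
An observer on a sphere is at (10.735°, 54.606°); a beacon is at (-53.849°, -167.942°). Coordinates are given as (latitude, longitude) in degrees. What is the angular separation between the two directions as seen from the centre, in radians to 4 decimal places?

Let φ₁ = 0.1874 rad, φ₂ = -0.9398 rad, and Δλ = 2.3990 rad.
cos c = sin φ₁ sin φ₂ + cos φ₁ cos φ₂ cos Δλ = (0.1863)(-0.8075) + (0.9825)(0.5899)(-0.7367) = -0.57740,
so c = arccos(-0.57740) = 2.18633 rad.
So the angular separation is 2.1863 rad.

2.1863 rad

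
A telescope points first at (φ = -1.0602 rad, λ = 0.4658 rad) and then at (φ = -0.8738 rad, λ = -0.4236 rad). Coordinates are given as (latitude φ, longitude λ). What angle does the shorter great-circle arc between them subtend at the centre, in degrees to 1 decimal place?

29.9°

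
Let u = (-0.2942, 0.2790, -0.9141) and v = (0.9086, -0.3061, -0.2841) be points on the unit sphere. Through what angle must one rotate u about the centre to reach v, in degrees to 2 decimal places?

u·v = -0.0930; |u| = 1.0000, |v| = 1.0000.
cos θ = (u·v)/(|u||v|) = -0.0930, so θ = 95.34°.

95.34°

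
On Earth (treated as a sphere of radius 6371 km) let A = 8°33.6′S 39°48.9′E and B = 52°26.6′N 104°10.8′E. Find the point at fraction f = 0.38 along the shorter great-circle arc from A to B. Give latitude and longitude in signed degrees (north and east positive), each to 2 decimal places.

17.28°, 57.28°

The central angle between A and B is δ = 1.4275 rad.
With f = 0.38, the slerp weights are sin((1−f)δ)/sin δ = 0.7820 and sin(fδ)/sin δ = 0.5216.
Weighted sum of the unit vectors: (0.7820)·(0.7596,0.6332,-0.1488) + (0.5216)·(-0.1493,0.5910,0.7928) = (0.5161, 0.8034, 0.2971).
Converting back: φ = atan2(z, √(x²+y²)) = 17.28°, λ = atan2(y, x) = 57.28°.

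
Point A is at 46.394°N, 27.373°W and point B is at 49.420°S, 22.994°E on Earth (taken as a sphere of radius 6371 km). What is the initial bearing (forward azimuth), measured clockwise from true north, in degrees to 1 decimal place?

With φ₁ = 0.8097, φ₂ = -0.8625, Δλ = 0.8791 rad, the forward-azimuth formula gives
θ = atan2( sin Δλ cos φ₂ , cos φ₁ sin φ₂ − sin φ₁ cos φ₂ cos Δλ ) = atan2(0.5010, -0.8243) = 148.71°.
So the initial bearing is 148.7°.

148.7°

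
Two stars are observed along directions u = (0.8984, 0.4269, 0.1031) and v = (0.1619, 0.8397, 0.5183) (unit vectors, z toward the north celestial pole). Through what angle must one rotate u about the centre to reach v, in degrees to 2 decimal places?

u·v = 0.5574; |u| = 1.0000, |v| = 1.0000.
cos θ = (u·v)/(|u||v|) = 0.5574, so θ = 56.13°.

56.13°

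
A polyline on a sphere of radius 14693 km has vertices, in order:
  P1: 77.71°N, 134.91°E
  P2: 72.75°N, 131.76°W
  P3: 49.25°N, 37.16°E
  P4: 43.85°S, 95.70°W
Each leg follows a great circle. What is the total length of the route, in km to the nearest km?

Leg P1→P2: central angle 0.3778 rad, distance 5551.5 km.
Leg P2→P3: central angle 1.0080 rad, distance 14811.0 km.
Leg P3→P4: central angle 2.5774 rad, distance 37869.8 km.
Total: 5551.5 + 14811.0 + 37869.8 ≈ 58232 km.

58232 km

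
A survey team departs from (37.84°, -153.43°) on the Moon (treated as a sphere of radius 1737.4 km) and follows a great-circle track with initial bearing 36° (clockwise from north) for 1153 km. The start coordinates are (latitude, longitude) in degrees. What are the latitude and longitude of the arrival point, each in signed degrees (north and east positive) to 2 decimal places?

61.26°, -104.58°

Angular distance δ = d/R = 1153/1737.4 = 0.66364 rad; initial bearing θ = 0.6283 rad.
sin φ₂ = sin φ₁ cos δ + cos φ₁ sin δ cos θ = (0.6135)(0.7878) + (0.7897)(0.6160)(0.8090) = 0.8768, so φ₂ = 61.26°.
Δλ = atan2(sin θ sin δ cos φ₁, cos δ − sin φ₁ sin φ₂) = atan2(0.2859, 0.2499) = 48.851°.
λ₂ = -153.430° + 48.851° = -104.58°.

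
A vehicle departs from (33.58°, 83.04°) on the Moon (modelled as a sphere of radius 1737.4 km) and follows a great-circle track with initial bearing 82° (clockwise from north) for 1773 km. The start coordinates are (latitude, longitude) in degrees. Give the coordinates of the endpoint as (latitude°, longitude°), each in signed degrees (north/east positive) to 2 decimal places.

22.83°, 149.37°

Angular distance δ = d/R = 1773/1737.4 = 1.02049 rad; initial bearing θ = 1.4312 rad.
sin φ₂ = sin φ₁ cos δ + cos φ₁ sin δ cos θ = (0.5531)(0.5229) + (0.8331)(0.8524)(0.1392) = 0.3881, so φ₂ = 22.83°.
Δλ = atan2(sin θ sin δ cos φ₁, cos δ − sin φ₁ sin φ₂) = atan2(0.7032, 0.3083) = 66.326°.
λ₂ = 83.040° + 66.326° = 149.37°.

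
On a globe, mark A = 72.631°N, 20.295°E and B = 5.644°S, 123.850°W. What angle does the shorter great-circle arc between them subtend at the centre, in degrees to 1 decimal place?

With latitudes φ₁ = 72.631°, φ₂ = -5.644° and longitude difference Δλ = -144.145°:
Haversine: a = sin²(Δφ/2) + cos φ₁ cos φ₂ sin²(Δλ/2) = 0.3984 + (0.2985)(0.9952)(0.9053) = 0.66732.
Central angle c = 2·arcsin(√a) = 1.91202 rad.
So the angular separation is 109.6°.

109.6°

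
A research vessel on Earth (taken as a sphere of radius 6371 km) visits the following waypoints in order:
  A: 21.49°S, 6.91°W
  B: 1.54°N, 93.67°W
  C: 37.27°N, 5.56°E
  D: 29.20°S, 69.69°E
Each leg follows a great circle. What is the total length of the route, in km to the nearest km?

30412 km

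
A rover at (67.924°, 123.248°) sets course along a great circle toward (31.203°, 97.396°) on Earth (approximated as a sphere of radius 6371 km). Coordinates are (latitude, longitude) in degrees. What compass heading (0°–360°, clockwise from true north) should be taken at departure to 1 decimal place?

215.7°

Δλ = -25.852° = -0.4512 rad.
y = sin Δλ · cos φ₂ = (-0.4360)(0.8553) = -0.3730
x = cos φ₁ sin φ₂ − sin φ₁ cos φ₂ cos Δλ = (0.3758)(0.5181) − (0.9267)(0.8553)(0.8999) = -0.5186
θ = atan2(y, x) = -144.28°; adding 360° gives 215.7°.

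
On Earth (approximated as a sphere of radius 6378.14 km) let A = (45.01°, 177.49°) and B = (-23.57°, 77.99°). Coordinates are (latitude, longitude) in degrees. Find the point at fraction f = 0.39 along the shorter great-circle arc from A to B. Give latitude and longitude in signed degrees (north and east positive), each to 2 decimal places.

24.49°, 128.90°

The central angle between A and B is δ = 1.9712 rad.
With f = 0.39, the slerp weights are sin((1−f)δ)/sin δ = 1.0130 and sin(fδ)/sin δ = 0.7549.
Weighted sum of the unit vectors: (1.0130)·(-0.7063,0.0310,0.7072) + (0.7549)·(0.1907,0.8965,-0.3999) = (-0.5715, 0.7082, 0.4146).
Converting back: φ = atan2(z, √(x²+y²)) = 24.49°, λ = atan2(y, x) = 128.90°.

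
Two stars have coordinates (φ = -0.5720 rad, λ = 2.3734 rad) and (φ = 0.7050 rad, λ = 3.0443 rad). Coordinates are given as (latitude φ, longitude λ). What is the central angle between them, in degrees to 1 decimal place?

81.3°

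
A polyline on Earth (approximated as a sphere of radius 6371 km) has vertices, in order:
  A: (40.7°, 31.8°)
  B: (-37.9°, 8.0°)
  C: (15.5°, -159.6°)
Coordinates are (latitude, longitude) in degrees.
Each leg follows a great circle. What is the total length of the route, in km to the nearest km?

26312 km

Leg A→B: central angle 1.4235 rad, distance 9069.0 km.
Leg B→C: central angle 2.7064 rad, distance 17242.8 km.
Total: 9069.0 + 17242.8 ≈ 26312 km.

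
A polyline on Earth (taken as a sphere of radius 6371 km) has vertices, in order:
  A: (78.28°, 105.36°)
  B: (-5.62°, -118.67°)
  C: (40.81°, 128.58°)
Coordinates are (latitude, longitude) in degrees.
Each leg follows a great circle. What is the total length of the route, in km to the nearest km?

23881 km

Leg A→B: central angle 1.8144 rad, distance 11559.7 km.
Leg B→C: central angle 1.9340 rad, distance 12321.6 km.
Total: 11559.7 + 12321.6 ≈ 23881 km.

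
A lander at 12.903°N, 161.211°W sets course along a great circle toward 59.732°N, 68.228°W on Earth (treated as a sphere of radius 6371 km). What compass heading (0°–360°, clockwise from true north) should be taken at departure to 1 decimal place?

Δλ = 92.983° = 1.6229 rad.
y = sin Δλ · cos φ₂ = (0.9986)(0.5040) = 0.5034
x = cos φ₁ sin φ₂ − sin φ₁ cos φ₂ cos Δλ = (0.9747)(0.8637) − (0.2233)(0.5040)(-0.0520) = 0.8477
θ = atan2(y, x) = 30.70°, so the bearing is 30.7°.

30.7°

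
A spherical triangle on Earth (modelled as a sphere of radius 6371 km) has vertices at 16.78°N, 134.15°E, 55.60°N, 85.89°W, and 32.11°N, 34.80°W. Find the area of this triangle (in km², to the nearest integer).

34792880 km²

Side lengths (central angles): a = 0.7390, b = 2.2685, c = 1.7476 rad; semiperimeter s = 2.3776.
By l'Huilier's theorem, tan(E/4) = √[tan(s/2) tan((s−a)/2) tan((s−b)/2) tan((s−c)/2)], giving spherical excess E = 0.8572 rad.
Area = E·R² = 0.8572 × (6371)² ≈ 34792880 km².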